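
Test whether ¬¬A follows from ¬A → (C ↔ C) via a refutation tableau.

No

Initial set: {(¬A → (C ↔ C)); ¬¬¬A}.
¬¬¬A: drop double negation, giving ¬A.
(¬A → (C ↔ C)): β-rule — branch into ¬¬A  //  (C ↔ C).
  branch 1 (add ¬¬A):
    × closes — contains both A and ¬A.
  branch 2 (add (C ↔ C)):
    (C ↔ C): β-rule — branch into C, C  //  ¬C, ¬C.
      branch 2.1 (add C, C):
        ○ open, literals {A=0, C=1}.
      branch 2.2 (add ¬C, ¬C):
        ○ open, literals {A=0, C=0}.
1 branch closed, 2 open.
An open branch gives a countermodel: A=0, C=1 (unmentioned atoms arbitrary); the premises hold there but the conclusion fails.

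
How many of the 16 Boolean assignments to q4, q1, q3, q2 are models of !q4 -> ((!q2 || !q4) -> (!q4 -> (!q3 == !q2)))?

12

Initial set: {(!q4 -> ((!q2 || !q4) -> (!q4 -> (!q3 == !q2))))}.
(!q4 -> ((!q2 || !q4) -> (!q4 -> (!q3 == !q2)))): β-rule — branch into !!q4  //  ((!q2 || !q4) -> (!q4 -> (!q3 == !q2))).
  branch 1 (add !!q4):
    ○ open, literals {q4=T}.
  branch 2 (add ((!q2 || !q4) -> (!q4 -> (!q3 == !q2)))):
    ((!q2 || !q4) -> (!q4 -> (!q3 == !q2))): β-rule — branch into !(!q2 || !q4)  //  (!q4 -> (!q3 == !q2)).
      branch 2.1 (add !(!q2 || !q4)):
        !(!q2 || !q4): α-rule — add !!q2, !!q4.
        ○ open, literals {q2=T, q4=T}.
      branch 2.2 (add (!q4 -> (!q3 == !q2))):
        (!q4 -> (!q3 == !q2)): β-rule — branch into !!q4  //  (!q3 == !q2).
          branch 2.2.1 (add !!q4):
            ○ open, literals {q4=T}.
          branch 2.2.2 (add (!q3 == !q2)):
            (!q3 == !q2): β-rule — branch into !q3, !q2  //  !!q3, !!q2.
              branch 2.2.2.1 (add !q3, !q2):
                ○ open, literals {q2=F, q3=F}.
              branch 2.2.2.2 (add !!q3, !!q2):
                ○ open, literals {q2=T, q3=T}.
0 branches closed, 5 open.
Each open branch fixes some atoms; the unmentioned ones are free. Counting distinct full assignments: branch {q4=T} (q1, q3, q2) contributes 8 new; branch {q2=T, q4=T} (q1, q3) contributes 0 new; branch {q4=T} (q1, q3, q2) contributes 0 new; branch {q2=F, q3=F} (q4, q1) contributes 2 new; branch {q2=T, q3=T} (q4, q1) contributes 2 new. Total: 12.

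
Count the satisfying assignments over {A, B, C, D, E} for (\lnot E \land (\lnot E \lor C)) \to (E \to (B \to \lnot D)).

32

Initial set: {((\lnot E \land (\lnot E \lor C)) \to (E \to (B \to \lnot D)))}.
((\lnot E \land (\lnot E \lor C)) \to (E \to (B \to \lnot D))): β-rule — branch into \lnot (\lnot E \land (\lnot E \lor C))  //  (E \to (B \to \lnot D)).
  branch 1 (add \lnot (\lnot E \land (\lnot E \lor C))):
    \lnot (\lnot E \land (\lnot E \lor C)): β-rule — branch into \lnot \lnot E  //  \lnot (\lnot E \lor C).
      branch 1.1 (add \lnot \lnot E):
        ○ open, literals {E=1}.
      branch 1.2 (add \lnot (\lnot E \lor C)):
        \lnot (\lnot E \lor C): α-rule — add \lnot \lnot E, \lnot C.
        ○ open, literals {C=0, E=1}.
  branch 2 (add (E \to (B \to \lnot D))):
    (E \to (B \to \lnot D)): β-rule — branch into \lnot E  //  (B \to \lnot D).
      branch 2.1 (add \lnot E):
        ○ open, literals {E=0}.
      branch 2.2 (add (B \to \lnot D)):
        (B \to \lnot D): β-rule — branch into \lnot B  //  \lnot D.
          branch 2.2.1 (add \lnot B):
            ○ open, literals {B=0}.
          branch 2.2.2 (add \lnot D):
            ○ open, literals {D=0}.
0 branches closed, 5 open.
Each open branch fixes some atoms; the unmentioned ones are free. Counting distinct full assignments: branch {E=1} (A, B, C, D) contributes 16 new; branch {C=0, E=1} (A, B, D) contributes 0 new; branch {E=0} (A, B, C, D) contributes 16 new; branch {B=0} (A, C, D, E) contributes 0 new; branch {D=0} (A, B, C, E) contributes 0 new. Total: 32.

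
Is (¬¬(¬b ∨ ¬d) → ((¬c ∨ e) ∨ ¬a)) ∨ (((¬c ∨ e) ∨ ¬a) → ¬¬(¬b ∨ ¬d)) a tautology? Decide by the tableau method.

Assume the negation and expand:
Initial set: {¬((¬¬(¬b ∨ ¬d) → ((¬c ∨ e) ∨ ¬a)) ∨ (((¬c ∨ e) ∨ ¬a) → ¬¬(¬b ∨ ¬d)))}.
¬((¬¬(¬b ∨ ¬d) → ((¬c ∨ e) ∨ ¬a)) ∨ (((¬c ∨ e) ∨ ¬a) → ¬¬(¬b ∨ ¬d))): α-rule — add ¬(¬¬(¬b ∨ ¬d) → ((¬c ∨ e) ∨ ¬a)), ¬(((¬c ∨ e) ∨ ¬a) → ¬¬(¬b ∨ ¬d)).
¬(¬¬(¬b ∨ ¬d) → ((¬c ∨ e) ∨ ¬a)): α-rule — add ¬¬(¬b ∨ ¬d), ¬((¬c ∨ e) ∨ ¬a).
¬(((¬c ∨ e) ∨ ¬a) → ¬¬(¬b ∨ ¬d)): α-rule — add ((¬c ∨ e) ∨ ¬a), ¬¬¬(¬b ∨ ¬d).
¬¬(¬b ∨ ¬d): drop double negation, giving (¬b ∨ ¬d).
¬((¬c ∨ e) ∨ ¬a): α-rule — add ¬(¬c ∨ e), ¬¬a.
¬¬¬(¬b ∨ ¬d): drop double negation, giving ¬(¬b ∨ ¬d).
¬(¬c ∨ e): α-rule — add ¬¬c, ¬e.
¬(¬b ∨ ¬d): α-rule — add ¬¬b, ¬¬d.
((¬c ∨ e) ∨ ¬a): β-rule — branch into (¬c ∨ e)  //  ¬a.
  branch 1 (add (¬c ∨ e)):
    (¬b ∨ ¬d): β-rule — branch into ¬b  //  ¬d.
      branch 1.1 (add ¬b):
        × closes — contains both b and ¬b.
      branch 1.2 (add ¬d):
        × closes — contains both d and ¬d.
  branch 2 (add ¬a):
    × closes — contains both a and ¬a.
All 3 branches close.
Every branch closed, so the negation is unsatisfiable and the formula is valid.

Valid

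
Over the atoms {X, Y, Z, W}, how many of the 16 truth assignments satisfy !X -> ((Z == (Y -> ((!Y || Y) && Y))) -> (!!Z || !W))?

16

Initial set: {T (!X -> ((Z == (Y -> ((!Y || Y) && Y))) -> (!!Z || !W)))}.
T (!X -> ((Z == (Y -> ((!Y || Y) && Y))) -> (!!Z || !W))): β-rule — branch into F !X  //  T ((Z == (Y -> ((!Y || Y) && Y))) -> (!!Z || !W)).
  branch 1 (add F !X):
    ○ open, literals {X=T}.
  branch 2 (add T ((Z == (Y -> ((!Y || Y) && Y))) -> (!!Z || !W))):
    T ((Z == (Y -> ((!Y || Y) && Y))) -> (!!Z || !W)): β-rule — branch into F (Z == (Y -> ((!Y || Y) && Y)))  //  T (!!Z || !W).
      branch 2.1 (add F (Z == (Y -> ((!Y || Y) && Y)))):
        F (Z == (Y -> ((!Y || Y) && Y))): β-rule — branch into T Z, F (Y -> ((!Y || Y) && Y))  //  F Z, T (Y -> ((!Y || Y) && Y)).
          branch 2.1.1 (add T Z, F (Y -> ((!Y || Y) && Y))):
            F (Y -> ((!Y || Y) && Y)): α-rule — add T Y, F ((!Y || Y) && Y).
            F ((!Y || Y) && Y): β-rule — branch into F (!Y || Y)  //  F Y.
              branch 2.1.1.1 (add F (!Y || Y)):
                F (!Y || Y): α-rule — add F !Y, F Y.
                × closes — contains both Y and !Y.
              branch 2.1.1.2 (add F Y):
                × closes — contains both Y and !Y.
          branch 2.1.2 (add F Z, T (Y -> ((!Y || Y) && Y))):
            T (Y -> ((!Y || Y) && Y)): β-rule — branch into F Y  //  T ((!Y || Y) && Y).
              branch 2.1.2.1 (add F Y):
                ○ open, literals {Y=F, Z=F}.
              branch 2.1.2.2 (add T ((!Y || Y) && Y)):
                T ((!Y || Y) && Y): α-rule — add T (!Y || Y), T Y.
                T (!Y || Y): β-rule — branch into T !Y  //  T Y.
                  branch 2.1.2.2.1 (add T !Y):
                    × closes — contains both Y and !Y.
                  branch 2.1.2.2.2 (add T Y):
                    ○ open, literals {Y=T, Z=F}.
      branch 2.2 (add T (!!Z || !W)):
        T (!!Z || !W): β-rule — branch into T !!Z  //  T !W.
          branch 2.2.1 (add T !!Z):
            T !!Z: drop double negation, giving T Z.
            ○ open, literals {Z=T}.
          branch 2.2.2 (add T !W):
            ○ open, literals {W=F}.
3 branches closed, 5 open.
Each open branch fixes some atoms; the unmentioned ones are free. Counting distinct full assignments: branch {X=T} (Y, Z, W) contributes 8 new; branch {Y=F, Z=F} (X, W) contributes 2 new; branch {Y=T, Z=F} (X, W) contributes 2 new; branch {Z=T} (X, Y, W) contributes 4 new; branch {W=F} (X, Y, Z) contributes 0 new. Total: 16.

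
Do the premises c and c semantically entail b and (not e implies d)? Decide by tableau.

Initial set: {T (c and c); F (b and (not e implies d))}.
T (c and c): α-rule — add T c, T c.
F (b and (not e implies d)): β-rule — branch into F b  //  F (not e implies d).
  branch 1 (add F b):
    ○ open, literals {b=0, c=1}.
  branch 2 (add F (not e implies d)):
    F (not e implies d): α-rule — add T not e, F d.
    ○ open, literals {c=1, d=0, e=0}.
0 branches closed, 2 open.
An open branch gives a countermodel: b=0, c=1 (unmentioned atoms arbitrary); the premises hold there but the conclusion fails.

No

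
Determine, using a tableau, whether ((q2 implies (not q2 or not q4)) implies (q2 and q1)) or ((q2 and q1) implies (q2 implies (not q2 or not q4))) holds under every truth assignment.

Assume the negation and expand:
Initial set: {not (((q2 implies (not q2 or not q4)) implies (q2 and q1)) or ((q2 and q1) implies (q2 implies (not q2 or not q4))))}.
not (((q2 implies (not q2 or not q4)) implies (q2 and q1)) or ((q2 and q1) implies (q2 implies (not q2 or not q4)))): α-rule — add not ((q2 implies (not q2 or not q4)) implies (q2 and q1)), not ((q2 and q1) implies (q2 implies (not q2 or not q4))).
not ((q2 implies (not q2 or not q4)) implies (q2 and q1)): α-rule — add (q2 implies (not q2 or not q4)), not (q2 and q1).
not ((q2 and q1) implies (q2 implies (not q2 or not q4))): α-rule — add (q2 and q1), not (q2 implies (not q2 or not q4)).
(q2 and q1): α-rule — add q2, q1.
not (q2 implies (not q2 or not q4)): α-rule — add q2, not (not q2 or not q4).
not (not q2 or not q4): α-rule — add not not q2, not not q4.
(q2 implies (not q2 or not q4)): β-rule — branch into not q2  //  (not q2 or not q4).
  branch 1 (add not q2):
    × closes — contains both q2 and not q2.
  branch 2 (add (not q2 or not q4)):
    not (q2 and q1): β-rule — branch into not q2  //  not q1.
      branch 2.1 (add not q2):
        × closes — contains both q2 and not q2.
      branch 2.2 (add not q1):
        × closes — contains both q1 and not q1.
All 3 branches close.
Every branch closed, so the negation is unsatisfiable and the formula is valid.

Valid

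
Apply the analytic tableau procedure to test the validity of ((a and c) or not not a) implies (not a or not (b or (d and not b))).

Not valid

Assume the negation and expand:
Initial set: {not (((a and c) or not not a) implies (not a or not (b or (d and not b))))}.
not (((a and c) or not not a) implies (not a or not (b or (d and not b)))): α-rule — add ((a and c) or not not a), not (not a or not (b or (d and not b))).
not (not a or not (b or (d and not b))): α-rule — add not not a, not not (b or (d and not b)).
((a and c) or not not a): β-rule — branch into (a and c)  //  not not a.
  branch 1 (add (a and c)):
    (a and c): α-rule — add a, c.
    not not (b or (d and not b)): β-rule — branch into b  //  (d and not b).
      branch 1.1 (add b):
        ○ open, literals {a=1, b=1, c=1}.
      branch 1.2 (add (d and not b)):
        (d and not b): α-rule — add d, not b.
        ○ open, literals {a=1, b=0, c=1, d=1}.
  branch 2 (add not not a):
    not not a: drop double negation, giving a.
    not not (b or (d and not b)): β-rule — branch into b  //  (d and not b).
      branch 2.1 (add b):
        ○ open, literals {a=1, b=1}.
      branch 2.2 (add (d and not b)):
        (d and not b): α-rule — add d, not b.
        ○ open, literals {a=1, b=0, d=1}.
0 branches closed, 4 open.
An open branch gives a countermodel: a=1, b=1, c=1 (unmentioned atoms arbitrary); under it the original formula is false.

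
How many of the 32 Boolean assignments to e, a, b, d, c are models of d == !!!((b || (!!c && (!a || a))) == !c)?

Initial set: {(d == !!!((b || (!!c && (!a || a))) == !c))}.
(d == !!!((b || (!!c && (!a || a))) == !c)): β-rule — branch into d, !!!((b || (!!c && (!a || a))) == !c)  //  !d, !!!!((b || (!!c && (!a || a))) == !c).
  branch 1 (add d, !!!((b || (!!c && (!a || a))) == !c)):
    !!!((b || (!!c && (!a || a))) == !c): drop double negation, giving !((b || (!!c && (!a || a))) == !c).
    !((b || (!!c && (!a || a))) == !c): β-rule — branch into (b || (!!c && (!a || a))), !!c  //  !(b || (!!c && (!a || a))), !c.
      branch 1.1 (add (b || (!!c && (!a || a))), !!c):
        (b || (!!c && (!a || a))): β-rule — branch into b  //  (!!c && (!a || a)).
          branch 1.1.1 (add b):
            ○ open, literals {b=1, c=1, d=1}.
          branch 1.1.2 (add (!!c && (!a || a))):
            (!!c && (!a || a)): α-rule — add !!c, (!a || a).
            !!c: drop double negation, giving c.
            (!a || a): β-rule — branch into !a  //  a.
              branch 1.1.2.1 (add !a):
                ○ open, literals {a=0, c=1, d=1}.
              branch 1.1.2.2 (add a):
                ○ open, literals {a=1, c=1, d=1}.
      branch 1.2 (add !(b || (!!c && (!a || a))), !c):
        !(b || (!!c && (!a || a))): α-rule — add !b, !(!!c && (!a || a)).
        !(!!c && (!a || a)): β-rule — branch into !!!c  //  !(!a || a).
          branch 1.2.1 (add !!!c):
            !!!c: drop double negation, giving !c.
            ○ open, literals {b=0, c=0, d=1}.
          branch 1.2.2 (add !(!a || a)):
            !(!a || a): α-rule — add !!a, !a.
            × closes — contains both a and !a.
  branch 2 (add !d, !!!!((b || (!!c && (!a || a))) == !c)):
    !!!!((b || (!!c && (!a || a))) == !c): drop double negation, giving !!((b || (!!c && (!a || a))) == !c).
    !!((b || (!!c && (!a || a))) == !c): β-rule — branch into (b || (!!c && (!a || a))), !c  //  !(b || (!!c && (!a || a))), !!c.
      branch 2.1 (add (b || (!!c && (!a || a))), !c):
        (b || (!!c && (!a || a))): β-rule — branch into b  //  (!!c && (!a || a)).
          branch 2.1.1 (add b):
            ○ open, literals {b=1, c=0, d=0}.
          branch 2.1.2 (add (!!c && (!a || a))):
            (!!c && (!a || a)): α-rule — add !!c, (!a || a).
            !!c: drop double negation, giving c.
            × closes — contains both c and !c.
      branch 2.2 (add !(b || (!!c && (!a || a))), !!c):
        !(b || (!!c && (!a || a))): α-rule — add !b, !(!!c && (!a || a)).
        !(!!c && (!a || a)): β-rule — branch into !!!c  //  !(!a || a).
          branch 2.2.1 (add !!!c):
            !!!c: drop double negation, giving !c.
            × closes — contains both c and !c.
          branch 2.2.2 (add !(!a || a)):
            !(!a || a): α-rule — add !!a, !a.
            × closes — contains both a and !a.
4 branches closed, 5 open.
Each open branch fixes some atoms; the unmentioned ones are free. Counting distinct full assignments: branch {b=1, c=1, d=1} (e, a) contributes 4 new; branch {a=0, c=1, d=1} (e, b) contributes 2 new; branch {a=1, c=1, d=1} (e, b) contributes 2 new; branch {b=0, c=0, d=1} (e, a) contributes 4 new; branch {b=1, c=0, d=0} (e, a) contributes 4 new. Total: 16.

16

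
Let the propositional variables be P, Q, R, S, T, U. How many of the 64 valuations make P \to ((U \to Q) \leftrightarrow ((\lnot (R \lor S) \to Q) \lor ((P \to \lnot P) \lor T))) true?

56

Initial set: {(P \to ((U \to Q) \leftrightarrow ((\lnot (R \lor S) \to Q) \lor ((P \to \lnot P) \lor T))))}.
(P \to ((U \to Q) \leftrightarrow ((\lnot (R \lor S) \to Q) \lor ((P \to \lnot P) \lor T)))): β-rule — branch into \lnot P  //  ((U \to Q) \leftrightarrow ((\lnot (R \lor S) \to Q) \lor ((P \to \lnot P) \lor T))).
  branch 1 (add \lnot P):
    ○ open, literals {P=0}.
  branch 2 (add ((U \to Q) \leftrightarrow ((\lnot (R \lor S) \to Q) \lor ((P \to \lnot P) \lor T)))):
    ((U \to Q) \leftrightarrow ((\lnot (R \lor S) \to Q) \lor ((P \to \lnot P) \lor T))): β-rule — branch into (U \to Q), ((\lnot (R \lor S) \to Q) \lor ((P \to \lnot P) \lor T))  //  \lnot (U \to Q), \lnot ((\lnot (R \lor S) \to Q) \lor ((P \to \lnot P) \lor T)).
      branch 2.1 (add (U \to Q), ((\lnot (R \lor S) \to Q) \lor ((P \to \lnot P) \lor T))):
        (U \to Q): β-rule — branch into \lnot U  //  Q.
          branch 2.1.1 (add \lnot U):
            ((\lnot (R \lor S) \to Q) \lor ((P \to \lnot P) \lor T)): β-rule — branch into (\lnot (R \lor S) \to Q)  //  ((P \to \lnot P) \lor T).
              branch 2.1.1.1 (add (\lnot (R \lor S) \to Q)):
                (\lnot (R \lor S) \to Q): β-rule — branch into \lnot \lnot (R \lor S)  //  Q.
                  branch 2.1.1.1.1 (add \lnot \lnot (R \lor S)):
                    \lnot \lnot (R \lor S): β-rule — branch into R  //  S.
                      branch 2.1.1.1.1.1 (add R):
                        ○ open, literals {R=1, U=0}.
                      branch 2.1.1.1.1.2 (add S):
                        ○ open, literals {S=1, U=0}.
                  branch 2.1.1.1.2 (add Q):
                    ○ open, literals {Q=1, U=0}.
              branch 2.1.1.2 (add ((P \to \lnot P) \lor T)):
                ((P \to \lnot P) \lor T): β-rule — branch into (P \to \lnot P)  //  T.
                  branch 2.1.1.2.1 (add (P \to \lnot P)):
                    (P \to \lnot P): β-rule — branch into \lnot P  //  \lnot P.
                      branch 2.1.1.2.1.1 (add \lnot P):
                        ○ open, literals {P=0, U=0}.
                      branch 2.1.1.2.1.2 (add \lnot P):
                        ○ open, literals {P=0, U=0}.
                  branch 2.1.1.2.2 (add T):
                    ○ open, literals {T=1, U=0}.
          branch 2.1.2 (add Q):
            ((\lnot (R \lor S) \to Q) \lor ((P \to \lnot P) \lor T)): β-rule — branch into (\lnot (R \lor S) \to Q)  //  ((P \to \lnot P) \lor T).
              branch 2.1.2.1 (add (\lnot (R \lor S) \to Q)):
                (\lnot (R \lor S) \to Q): β-rule — branch into \lnot \lnot (R \lor S)  //  Q.
                  branch 2.1.2.1.1 (add \lnot \lnot (R \lor S)):
                    \lnot \lnot (R \lor S): β-rule — branch into R  //  S.
                      branch 2.1.2.1.1.1 (add R):
                        ○ open, literals {Q=1, R=1}.
                      branch 2.1.2.1.1.2 (add S):
                        ○ open, literals {Q=1, S=1}.
                  branch 2.1.2.1.2 (add Q):
                    ○ open, literals {Q=1}.
              branch 2.1.2.2 (add ((P \to \lnot P) \lor T)):
                ((P \to \lnot P) \lor T): β-rule — branch into (P \to \lnot P)  //  T.
                  branch 2.1.2.2.1 (add (P \to \lnot P)):
                    (P \to \lnot P): β-rule — branch into \lnot P  //  \lnot P.
                      branch 2.1.2.2.1.1 (add \lnot P):
                        ○ open, literals {P=0, Q=1}.
                      branch 2.1.2.2.1.2 (add \lnot P):
                        ○ open, literals {P=0, Q=1}.
                  branch 2.1.2.2.2 (add T):
                    ○ open, literals {Q=1, T=1}.
      branch 2.2 (add \lnot (U \to Q), \lnot ((\lnot (R \lor S) \to Q) \lor ((P \to \lnot P) \lor T))):
        \lnot (U \to Q): α-rule — add U, \lnot Q.
        \lnot ((\lnot (R \lor S) \to Q) \lor ((P \to \lnot P) \lor T)): α-rule — add \lnot (\lnot (R \lor S) \to Q), \lnot ((P \to \lnot P) \lor T).
        \lnot (\lnot (R \lor S) \to Q): α-rule — add \lnot (R \lor S), \lnot Q.
        \lnot ((P \to \lnot P) \lor T): α-rule — add \lnot (P \to \lnot P), \lnot T.
        \lnot (R \lor S): α-rule — add \lnot R, \lnot S.
        \lnot (P \to \lnot P): α-rule — add P, \lnot \lnot P.
        ○ open, literals {P=1, Q=0, R=0, S=0, T=0, U=1}.
0 branches closed, 14 open.
Each open branch fixes some atoms; the unmentioned ones are free. Counting distinct full assignments: branch {P=0} (Q, R, S, T, U) contributes 32 new; branch {R=1, U=0} (P, Q, S, T) contributes 8 new; branch {S=1, U=0} (P, Q, R, T) contributes 4 new; branch {Q=1, U=0} (P, R, S, T) contributes 2 new; branch {P=0, U=0} (Q, R, S, T) contributes 0 new; branch {P=0, U=0} (Q, R, S, T) contributes 0 new; branch {T=1, U=0} (P, Q, R, S) contributes 1 new; branch {Q=1, R=1} (P, S, T, U) contributes 4 new; branch {Q=1, S=1} (P, R, T, U) contributes 2 new; branch {Q=1} (P, R, S, T, U) contributes 2 new; branch {P=0, Q=1} (R, S, T, U) contributes 0 new; branch {P=0, Q=1} (R, S, T, U) contributes 0 new; branch {Q=1, T=1} (P, R, S, U) contributes 0 new; branch {P=1, Q=0, R=0, S=0, T=0, U=1} (none free) contributes 1 new. Total: 56.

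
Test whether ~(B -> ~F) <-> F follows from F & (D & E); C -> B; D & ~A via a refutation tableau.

No

Initial set: {T (F & (D & E)); T (C -> B); T (D & ~A); F (~(B -> ~F) <-> F)}.
T (F & (D & E)): α-rule — add T F, T (D & E).
T (D & ~A): α-rule — add T D, T ~A.
T (D & E): α-rule — add T D, T E.
T (C -> B): β-rule — branch into F C  //  T B.
  branch 1 (add F C):
    F (~(B -> ~F) <-> F): β-rule — branch into T ~(B -> ~F), F F  //  F ~(B -> ~F), T F.
      branch 1.1 (add T ~(B -> ~F), F F):
        × closes — contains both F and ~F.
      branch 1.2 (add F ~(B -> ~F), T F):
        F ~(B -> ~F): β-rule — branch into F B  //  T ~F.
          branch 1.2.1 (add F B):
            ○ open, literals {A=0, B=0, C=0, D=1, E=1, F=1}.
          branch 1.2.2 (add T ~F):
            × closes — contains both F and ~F.
  branch 2 (add T B):
    F (~(B -> ~F) <-> F): β-rule — branch into T ~(B -> ~F), F F  //  F ~(B -> ~F), T F.
      branch 2.1 (add T ~(B -> ~F), F F):
        × closes — contains both F and ~F.
      branch 2.2 (add F ~(B -> ~F), T F):
        F ~(B -> ~F): β-rule — branch into F B  //  T ~F.
          branch 2.2.1 (add F B):
            × closes — contains both B and ~B.
          branch 2.2.2 (add T ~F):
            × closes — contains both F and ~F.
5 branches closed, 1 open.
An open branch gives a countermodel: A=0, B=0, C=0, D=1, E=1, F=1 (unmentioned atoms arbitrary); the premises hold there but the conclusion fails.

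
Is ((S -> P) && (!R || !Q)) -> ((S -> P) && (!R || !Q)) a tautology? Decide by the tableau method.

Valid

Assume the negation and expand:
Initial set: {!(((S -> P) && (!R || !Q)) -> ((S -> P) && (!R || !Q)))}.
!(((S -> P) && (!R || !Q)) -> ((S -> P) && (!R || !Q))): α-rule — add ((S -> P) && (!R || !Q)), !((S -> P) && (!R || !Q)).
((S -> P) && (!R || !Q)): α-rule — add (S -> P), (!R || !Q).
!((S -> P) && (!R || !Q)): β-rule — branch into !(S -> P)  //  !(!R || !Q).
  branch 1 (add !(S -> P)):
    !(S -> P): α-rule — add S, !P.
    (S -> P): β-rule — branch into !S  //  P.
      branch 1.1 (add !S):
        × closes — contains both S and !S.
      branch 1.2 (add P):
        × closes — contains both P and !P.
  branch 2 (add !(!R || !Q)):
    !(!R || !Q): α-rule — add !!R, !!Q.
    (S -> P): β-rule — branch into !S  //  P.
      branch 2.1 (add !S):
        (!R || !Q): β-rule — branch into !R  //  !Q.
          branch 2.1.1 (add !R):
            × closes — contains both R and !R.
          branch 2.1.2 (add !Q):
            × closes — contains both Q and !Q.
      branch 2.2 (add P):
        (!R || !Q): β-rule — branch into !R  //  !Q.
          branch 2.2.1 (add !R):
            × closes — contains both R and !R.
          branch 2.2.2 (add !Q):
            × closes — contains both Q and !Q.
All 6 branches close.
Every branch closed, so the negation is unsatisfiable and the formula is valid.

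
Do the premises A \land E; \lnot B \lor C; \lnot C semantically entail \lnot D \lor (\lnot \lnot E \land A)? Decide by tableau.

Initial set: {(A \land E); (\lnot B \lor C); \lnot C; \lnot (\lnot D \lor (\lnot \lnot E \land A))}.
(A \land E): α-rule — add A, E.
\lnot (\lnot D \lor (\lnot \lnot E \land A)): α-rule — add \lnot \lnot D, \lnot (\lnot \lnot E \land A).
(\lnot B \lor C): β-rule — branch into \lnot B  //  C.
  branch 1 (add \lnot B):
    \lnot (\lnot \lnot E \land A): β-rule — branch into \lnot \lnot \lnot E  //  \lnot A.
      branch 1.1 (add \lnot \lnot \lnot E):
        \lnot \lnot \lnot E: drop double negation, giving \lnot E.
        × closes — contains both E and \lnot E.
      branch 1.2 (add \lnot A):
        × closes — contains both A and \lnot A.
  branch 2 (add C):
    × closes — contains both C and \lnot C.
All 3 branches close.
Every branch closed, so the premises entail the conclusion.

Yes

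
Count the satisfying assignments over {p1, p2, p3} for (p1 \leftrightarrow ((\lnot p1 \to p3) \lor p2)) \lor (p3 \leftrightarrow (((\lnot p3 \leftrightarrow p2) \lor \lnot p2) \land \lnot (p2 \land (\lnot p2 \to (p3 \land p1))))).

7

Initial set: {((p1 \leftrightarrow ((\lnot p1 \to p3) \lor p2)) \lor (p3 \leftrightarrow (((\lnot p3 \leftrightarrow p2) \lor \lnot p2) \land \lnot (p2 \land (\lnot p2 \to (p3 \land p1))))))}.
((p1 \leftrightarrow ((\lnot p1 \to p3) \lor p2)) \lor (p3 \leftrightarrow (((\lnot p3 \leftrightarrow p2) \lor \lnot p2) \land \lnot (p2 \land (\lnot p2 \to (p3 \land p1)))))): β-rule — branch into (p1 \leftrightarrow ((\lnot p1 \to p3) \lor p2))  //  (p3 \leftrightarrow (((\lnot p3 \leftrightarrow p2) \lor \lnot p2) \land \lnot (p2 \land (\lnot p2 \to (p3 \land p1))))).
  branch 1 (add (p1 \leftrightarrow ((\lnot p1 \to p3) \lor p2))):
    (p1 \leftrightarrow ((\lnot p1 \to p3) \lor p2)): β-rule — branch into p1, ((\lnot p1 \to p3) \lor p2)  //  \lnot p1, \lnot ((\lnot p1 \to p3) \lor p2).
      branch 1.1 (add p1, ((\lnot p1 \to p3) \lor p2)):
        ((\lnot p1 \to p3) \lor p2): β-rule — branch into (\lnot p1 \to p3)  //  p2.
          branch 1.1.1 (add (\lnot p1 \to p3)):
            (\lnot p1 \to p3): β-rule — branch into \lnot \lnot p1  //  p3.
              branch 1.1.1.1 (add \lnot \lnot p1):
                ○ open, literals {p1=true}.
              branch 1.1.1.2 (add p3):
                ○ open, literals {p1=true, p3=true}.
          branch 1.1.2 (add p2):
            ○ open, literals {p1=true, p2=true}.
      branch 1.2 (add \lnot p1, \lnot ((\lnot p1 \to p3) \lor p2)):
        \lnot ((\lnot p1 \to p3) \lor p2): α-rule — add \lnot (\lnot p1 \to p3), \lnot p2.
        \lnot (\lnot p1 \to p3): α-rule — add \lnot p1, \lnot p3.
        ○ open, literals {p1=false, p2=false, p3=false}.
  branch 2 (add (p3 \leftrightarrow (((\lnot p3 \leftrightarrow p2) \lor \lnot p2) \land \lnot (p2 \land (\lnot p2 \to (p3 \land p1)))))):
    (p3 \leftrightarrow (((\lnot p3 \leftrightarrow p2) \lor \lnot p2) \land \lnot (p2 \land (\lnot p2 \to (p3 \land p1))))): β-rule — branch into p3, (((\lnot p3 \leftrightarrow p2) \lor \lnot p2) \land \lnot (p2 \land (\lnot p2 \to (p3 \land p1))))  //  \lnot p3, \lnot (((\lnot p3 \leftrightarrow p2) \lor \lnot p2) \land \lnot (p2 \land (\lnot p2 \to (p3 \land p1)))).
      branch 2.1 (add p3, (((\lnot p3 \leftrightarrow p2) \lor \lnot p2) \land \lnot (p2 \land (\lnot p2 \to (p3 \land p1))))):
        (((\lnot p3 \leftrightarrow p2) \lor \lnot p2) \land \lnot (p2 \land (\lnot p2 \to (p3 \land p1)))): α-rule — add ((\lnot p3 \leftrightarrow p2) \lor \lnot p2), \lnot (p2 \land (\lnot p2 \to (p3 \land p1))).
        ((\lnot p3 \leftrightarrow p2) \lor \lnot p2): β-rule — branch into (\lnot p3 \leftrightarrow p2)  //  \lnot p2.
          branch 2.1.1 (add (\lnot p3 \leftrightarrow p2)):
            \lnot (p2 \land (\lnot p2 \to (p3 \land p1))): β-rule — branch into \lnot p2  //  \lnot (\lnot p2 \to (p3 \land p1)).
              branch 2.1.1.1 (add \lnot p2):
                (\lnot p3 \leftrightarrow p2): β-rule — branch into \lnot p3, p2  //  \lnot \lnot p3, \lnot p2.
                  branch 2.1.1.1.1 (add \lnot p3, p2):
                    × closes — contains both p3 and \lnot p3.
                  branch 2.1.1.1.2 (add \lnot \lnot p3, \lnot p2):
                    ○ open, literals {p2=false, p3=true}.
              branch 2.1.1.2 (add \lnot (\lnot p2 \to (p3 \land p1))):
                \lnot (\lnot p2 \to (p3 \land p1)): α-rule — add \lnot p2, \lnot (p3 \land p1).
                (\lnot p3 \leftrightarrow p2): β-rule — branch into \lnot p3, p2  //  \lnot \lnot p3, \lnot p2.
                  branch 2.1.1.2.1 (add \lnot p3, p2):
                    × closes — contains both p3 and \lnot p3.
                  branch 2.1.1.2.2 (add \lnot \lnot p3, \lnot p2):
                    \lnot (p3 \land p1): β-rule — branch into \lnot p3  //  \lnot p1.
                      branch 2.1.1.2.2.1 (add \lnot p3):
                        × closes — contains both p3 and \lnot p3.
                      branch 2.1.1.2.2.2 (add \lnot p1):
                        ○ open, literals {p1=false, p2=false, p3=true}.
          branch 2.1.2 (add \lnot p2):
            \lnot (p2 \land (\lnot p2 \to (p3 \land p1))): β-rule — branch into \lnot p2  //  \lnot (\lnot p2 \to (p3 \land p1)).
              branch 2.1.2.1 (add \lnot p2):
                ○ open, literals {p2=false, p3=true}.
              branch 2.1.2.2 (add \lnot (\lnot p2 \to (p3 \land p1))):
                \lnot (\lnot p2 \to (p3 \land p1)): α-rule — add \lnot p2, \lnot (p3 \land p1).
                \lnot (p3 \land p1): β-rule — branch into \lnot p3  //  \lnot p1.
                  branch 2.1.2.2.1 (add \lnot p3):
                    × closes — contains both p3 and \lnot p3.
                  branch 2.1.2.2.2 (add \lnot p1):
                    ○ open, literals {p1=false, p2=false, p3=true}.
      branch 2.2 (add \lnot p3, \lnot (((\lnot p3 \leftrightarrow p2) \lor \lnot p2) \land \lnot (p2 \land (\lnot p2 \to (p3 \land p1))))):
        \lnot (((\lnot p3 \leftrightarrow p2) \lor \lnot p2) \land \lnot (p2 \land (\lnot p2 \to (p3 \land p1)))): β-rule — branch into \lnot ((\lnot p3 \leftrightarrow p2) \lor \lnot p2)  //  \lnot \lnot (p2 \land (\lnot p2 \to (p3 \land p1))).
          branch 2.2.1 (add \lnot ((\lnot p3 \leftrightarrow p2) \lor \lnot p2)):
            \lnot ((\lnot p3 \leftrightarrow p2) \lor \lnot p2): α-rule — add \lnot (\lnot p3 \leftrightarrow p2), \lnot \lnot p2.
            \lnot (\lnot p3 \leftrightarrow p2): β-rule — branch into \lnot p3, \lnot p2  //  \lnot \lnot p3, p2.
              branch 2.2.1.1 (add \lnot p3, \lnot p2):
                × closes — contains both p2 and \lnot p2.
              branch 2.2.1.2 (add \lnot \lnot p3, p2):
                × closes — contains both p3 and \lnot p3.
          branch 2.2.2 (add \lnot \lnot (p2 \land (\lnot p2 \to (p3 \land p1)))):
            \lnot \lnot (p2 \land (\lnot p2 \to (p3 \land p1))): α-rule — add p2, (\lnot p2 \to (p3 \land p1)).
            (\lnot p2 \to (p3 \land p1)): β-rule — branch into \lnot \lnot p2  //  (p3 \land p1).
              branch 2.2.2.1 (add \lnot \lnot p2):
                ○ open, literals {p2=true, p3=false}.
              branch 2.2.2.2 (add (p3 \land p1)):
                (p3 \land p1): α-rule — add p3, p1.
                × closes — contains both p3 and \lnot p3.
7 branches closed, 9 open.
Each open branch fixes some atoms; the unmentioned ones are free. Counting distinct full assignments: branch {p1=true} (p2, p3) contributes 4 new; branch {p1=true, p3=true} (p2) contributes 0 new; branch {p1=true, p2=true} (p3) contributes 0 new; branch {p1=false, p2=false, p3=false} (none free) contributes 1 new; branch {p2=false, p3=true} (p1) contributes 1 new; branch {p1=false, p2=false, p3=true} (none free) contributes 0 new; branch {p2=false, p3=true} (p1) contributes 0 new; branch {p1=false, p2=false, p3=true} (none free) contributes 0 new; branch {p2=true, p3=false} (p1) contributes 1 new. Total: 7.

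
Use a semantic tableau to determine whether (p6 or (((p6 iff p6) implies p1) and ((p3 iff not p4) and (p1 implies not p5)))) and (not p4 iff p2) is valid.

Not valid

Assume the negation and expand:
Initial set: {not ((p6 or (((p6 iff p6) implies p1) and ((p3 iff not p4) and (p1 implies not p5)))) and (not p4 iff p2))}.
not ((p6 or (((p6 iff p6) implies p1) and ((p3 iff not p4) and (p1 implies not p5)))) and (not p4 iff p2)): β-rule — branch into not (p6 or (((p6 iff p6) implies p1) and ((p3 iff not p4) and (p1 implies not p5))))  //  not (not p4 iff p2).
  branch 1 (add not (p6 or (((p6 iff p6) implies p1) and ((p3 iff not p4) and (p1 implies not p5))))):
    not (p6 or (((p6 iff p6) implies p1) and ((p3 iff not p4) and (p1 implies not p5)))): α-rule — add not p6, not (((p6 iff p6) implies p1) and ((p3 iff not p4) and (p1 implies not p5))).
    not (((p6 iff p6) implies p1) and ((p3 iff not p4) and (p1 implies not p5))): β-rule — branch into not ((p6 iff p6) implies p1)  //  not ((p3 iff not p4) and (p1 implies not p5)).
      branch 1.1 (add not ((p6 iff p6) implies p1)):
        not ((p6 iff p6) implies p1): α-rule — add (p6 iff p6), not p1.
        (p6 iff p6): β-rule — branch into p6, p6  //  not p6, not p6.
          branch 1.1.1 (add p6, p6):
            × closes — contains both p6 and not p6.
          branch 1.1.2 (add not p6, not p6):
            ○ open, literals {p1=0, p6=0}.
      branch 1.2 (add not ((p3 iff not p4) and (p1 implies not p5))):
        not ((p3 iff not p4) and (p1 implies not p5)): β-rule — branch into not (p3 iff not p4)  //  not (p1 implies not p5).
          branch 1.2.1 (add not (p3 iff not p4)):
            not (p3 iff not p4): β-rule — branch into p3, not not p4  //  not p3, not p4.
              branch 1.2.1.1 (add p3, not not p4):
                ○ open, literals {p3=1, p4=1, p6=0}.
              branch 1.2.1.2 (add not p3, not p4):
                ○ open, literals {p3=0, p4=0, p6=0}.
          branch 1.2.2 (add not (p1 implies not p5)):
            not (p1 implies not p5): α-rule — add p1, not not p5.
            ○ open, literals {p1=1, p5=1, p6=0}.
  branch 2 (add not (not p4 iff p2)):
    not (not p4 iff p2): β-rule — branch into not p4, not p2  //  not not p4, p2.
      branch 2.1 (add not p4, not p2):
        ○ open, literals {p2=0, p4=0}.
      branch 2.2 (add not not p4, p2):
        ○ open, literals {p2=1, p4=1}.
1 branch closed, 6 open.
An open branch gives a countermodel: p1=0, p6=0 (unmentioned atoms arbitrary); under it the original formula is false.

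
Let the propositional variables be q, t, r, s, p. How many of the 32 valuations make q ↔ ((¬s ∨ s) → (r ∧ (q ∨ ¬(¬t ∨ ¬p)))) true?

Initial set: {(q ↔ ((¬s ∨ s) → (r ∧ (q ∨ ¬(¬t ∨ ¬p)))))}.
(q ↔ ((¬s ∨ s) → (r ∧ (q ∨ ¬(¬t ∨ ¬p))))): β-rule — branch into q, ((¬s ∨ s) → (r ∧ (q ∨ ¬(¬t ∨ ¬p))))  //  ¬q, ¬((¬s ∨ s) → (r ∧ (q ∨ ¬(¬t ∨ ¬p)))).
  branch 1 (add q, ((¬s ∨ s) → (r ∧ (q ∨ ¬(¬t ∨ ¬p))))):
    ((¬s ∨ s) → (r ∧ (q ∨ ¬(¬t ∨ ¬p)))): β-rule — branch into ¬(¬s ∨ s)  //  (r ∧ (q ∨ ¬(¬t ∨ ¬p))).
      branch 1.1 (add ¬(¬s ∨ s)):
        ¬(¬s ∨ s): α-rule — add ¬¬s, ¬s.
        × closes — contains both s and ¬s.
      branch 1.2 (add (r ∧ (q ∨ ¬(¬t ∨ ¬p)))):
        (r ∧ (q ∨ ¬(¬t ∨ ¬p))): α-rule — add r, (q ∨ ¬(¬t ∨ ¬p)).
        (q ∨ ¬(¬t ∨ ¬p)): β-rule — branch into q  //  ¬(¬t ∨ ¬p).
          branch 1.2.1 (add q):
            ○ open, literals {q=1, r=1}.
          branch 1.2.2 (add ¬(¬t ∨ ¬p)):
            ¬(¬t ∨ ¬p): α-rule — add ¬¬t, ¬¬p.
            ○ open, literals {p=1, q=1, r=1, t=1}.
  branch 2 (add ¬q, ¬((¬s ∨ s) → (r ∧ (q ∨ ¬(¬t ∨ ¬p))))):
    ¬((¬s ∨ s) → (r ∧ (q ∨ ¬(¬t ∨ ¬p)))): α-rule — add (¬s ∨ s), ¬(r ∧ (q ∨ ¬(¬t ∨ ¬p))).
    (¬s ∨ s): β-rule — branch into ¬s  //  s.
      branch 2.1 (add ¬s):
        ¬(r ∧ (q ∨ ¬(¬t ∨ ¬p))): β-rule — branch into ¬r  //  ¬(q ∨ ¬(¬t ∨ ¬p)).
          branch 2.1.1 (add ¬r):
            ○ open, literals {q=0, r=0, s=0}.
          branch 2.1.2 (add ¬(q ∨ ¬(¬t ∨ ¬p))):
            ¬(q ∨ ¬(¬t ∨ ¬p)): α-rule — add ¬q, ¬¬(¬t ∨ ¬p).
            ¬¬(¬t ∨ ¬p): β-rule — branch into ¬t  //  ¬p.
              branch 2.1.2.1 (add ¬t):
                ○ open, literals {q=0, s=0, t=0}.
              branch 2.1.2.2 (add ¬p):
                ○ open, literals {p=0, q=0, s=0}.
      branch 2.2 (add s):
        ¬(r ∧ (q ∨ ¬(¬t ∨ ¬p))): β-rule — branch into ¬r  //  ¬(q ∨ ¬(¬t ∨ ¬p)).
          branch 2.2.1 (add ¬r):
            ○ open, literals {q=0, r=0, s=1}.
          branch 2.2.2 (add ¬(q ∨ ¬(¬t ∨ ¬p))):
            ¬(q ∨ ¬(¬t ∨ ¬p)): α-rule — add ¬q, ¬¬(¬t ∨ ¬p).
            ¬¬(¬t ∨ ¬p): β-rule — branch into ¬t  //  ¬p.
              branch 2.2.2.1 (add ¬t):
                ○ open, literals {q=0, s=1, t=0}.
              branch 2.2.2.2 (add ¬p):
                ○ open, literals {p=0, q=0, s=1}.
1 branch closed, 8 open.
Each open branch fixes some atoms; the unmentioned ones are free. Counting distinct full assignments: branch {q=1, r=1} (t, s, p) contributes 8 new; branch {p=1, q=1, r=1, t=1} (s) contributes 0 new; branch {q=0, r=0, s=0} (t, p) contributes 4 new; branch {q=0, s=0, t=0} (r, p) contributes 2 new; branch {p=0, q=0, s=0} (t, r) contributes 1 new; branch {q=0, r=0, s=1} (t, p) contributes 4 new; branch {q=0, s=1, t=0} (r, p) contributes 2 new; branch {p=0, q=0, s=1} (t, r) contributes 1 new. Total: 22.

22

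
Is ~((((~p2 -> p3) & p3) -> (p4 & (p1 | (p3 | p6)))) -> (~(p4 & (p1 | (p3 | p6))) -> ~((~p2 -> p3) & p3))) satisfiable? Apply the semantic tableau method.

Initial set: {~((((~p2 -> p3) & p3) -> (p4 & (p1 | (p3 | p6)))) -> (~(p4 & (p1 | (p3 | p6))) -> ~((~p2 -> p3) & p3)))}.
~((((~p2 -> p3) & p3) -> (p4 & (p1 | (p3 | p6)))) -> (~(p4 & (p1 | (p3 | p6))) -> ~((~p2 -> p3) & p3))): α-rule — add (((~p2 -> p3) & p3) -> (p4 & (p1 | (p3 | p6)))), ~(~(p4 & (p1 | (p3 | p6))) -> ~((~p2 -> p3) & p3)).
~(~(p4 & (p1 | (p3 | p6))) -> ~((~p2 -> p3) & p3)): α-rule — add ~(p4 & (p1 | (p3 | p6))), ~~((~p2 -> p3) & p3).
~~((~p2 -> p3) & p3): α-rule — add (~p2 -> p3), p3.
(((~p2 -> p3) & p3) -> (p4 & (p1 | (p3 | p6)))): β-rule — branch into ~((~p2 -> p3) & p3)  //  (p4 & (p1 | (p3 | p6))).
  branch 1 (add ~((~p2 -> p3) & p3)):
    ~(p4 & (p1 | (p3 | p6))): β-rule — branch into ~p4  //  ~(p1 | (p3 | p6)).
      branch 1.1 (add ~p4):
        (~p2 -> p3): β-rule — branch into ~~p2  //  p3.
          branch 1.1.1 (add ~~p2):
            ~((~p2 -> p3) & p3): β-rule — branch into ~(~p2 -> p3)  //  ~p3.
              branch 1.1.1.1 (add ~(~p2 -> p3)):
                ~(~p2 -> p3): α-rule — add ~p2, ~p3.
                × closes — contains both p2 and ~p2.
              branch 1.1.1.2 (add ~p3):
                × closes — contains both p3 and ~p3.
          branch 1.1.2 (add p3):
            ~((~p2 -> p3) & p3): β-rule — branch into ~(~p2 -> p3)  //  ~p3.
              branch 1.1.2.1 (add ~(~p2 -> p3)):
                ~(~p2 -> p3): α-rule — add ~p2, ~p3.
                × closes — contains both p3 and ~p3.
              branch 1.1.2.2 (add ~p3):
                × closes — contains both p3 and ~p3.
      branch 1.2 (add ~(p1 | (p3 | p6))):
        ~(p1 | (p3 | p6)): α-rule — add ~p1, ~(p3 | p6).
        ~(p3 | p6): α-rule — add ~p3, ~p6.
        × closes — contains both p3 and ~p3.
  branch 2 (add (p4 & (p1 | (p3 | p6)))):
    (p4 & (p1 | (p3 | p6))): α-rule — add p4, (p1 | (p3 | p6)).
    ~(p4 & (p1 | (p3 | p6))): β-rule — branch into ~p4  //  ~(p1 | (p3 | p6)).
      branch 2.1 (add ~p4):
        × closes — contains both p4 and ~p4.
      branch 2.2 (add ~(p1 | (p3 | p6))):
        ~(p1 | (p3 | p6)): α-rule — add ~p1, ~(p3 | p6).
        ~(p3 | p6): α-rule — add ~p3, ~p6.
        × closes — contains both p3 and ~p3.
All 7 branches close.
Every branch closed; the formula is unsatisfiable.

Unsatisfiable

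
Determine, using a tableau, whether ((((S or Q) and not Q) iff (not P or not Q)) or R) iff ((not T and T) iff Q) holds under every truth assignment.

Assume the negation and expand:
Initial set: {not (((((S or Q) and not Q) iff (not P or not Q)) or R) iff ((not T and T) iff Q))}.
not (((((S or Q) and not Q) iff (not P or not Q)) or R) iff ((not T and T) iff Q)): β-rule — branch into ((((S or Q) and not Q) iff (not P or not Q)) or R), not ((not T and T) iff Q)  //  not ((((S or Q) and not Q) iff (not P or not Q)) or R), ((not T and T) iff Q).
  branch 1 (add ((((S or Q) and not Q) iff (not P or not Q)) or R), not ((not T and T) iff Q)):
    ((((S or Q) and not Q) iff (not P or not Q)) or R): β-rule — branch into (((S or Q) and not Q) iff (not P or not Q))  //  R.
      branch 1.1 (add (((S or Q) and not Q) iff (not P or not Q))):
        not ((not T and T) iff Q): β-rule — branch into (not T and T), not Q  //  not (not T and T), Q.
          branch 1.1.1 (add (not T and T), not Q):
            (not T and T): α-rule — add not T, T.
            × closes — contains both T and not T.
          branch 1.1.2 (add not (not T and T), Q):
            (((S or Q) and not Q) iff (not P or not Q)): β-rule — branch into ((S or Q) and not Q), (not P or not Q)  //  not ((S or Q) and not Q), not (not P or not Q).
              branch 1.1.2.1 (add ((S or Q) and not Q), (not P or not Q)):
                ((S or Q) and not Q): α-rule — add (S or Q), not Q.
                × closes — contains both Q and not Q.
              branch 1.1.2.2 (add not ((S or Q) and not Q), not (not P or not Q)):
                not (not P or not Q): α-rule — add not not P, not not Q.
                not (not T and T): β-rule — branch into not not T  //  not T.
                  branch 1.1.2.2.1 (add not not T):
                    not ((S or Q) and not Q): β-rule — branch into not (S or Q)  //  not not Q.
                      branch 1.1.2.2.1.1 (add not (S or Q)):
                        not (S or Q): α-rule — add not S, not Q.
                        × closes — contains both Q and not Q.
                      branch 1.1.2.2.1.2 (add not not Q):
                        ○ open, literals {P=1, Q=1, T=1}.
                  branch 1.1.2.2.2 (add not T):
                    not ((S or Q) and not Q): β-rule — branch into not (S or Q)  //  not not Q.
                      branch 1.1.2.2.2.1 (add not (S or Q)):
                        not (S or Q): α-rule — add not S, not Q.
                        × closes — contains both Q and not Q.
                      branch 1.1.2.2.2.2 (add not not Q):
                        ○ open, literals {P=1, Q=1, T=0}.
      branch 1.2 (add R):
        not ((not T and T) iff Q): β-rule — branch into (not T and T), not Q  //  not (not T and T), Q.
          branch 1.2.1 (add (not T and T), not Q):
            (not T and T): α-rule — add not T, T.
            × closes — contains both T and not T.
          branch 1.2.2 (add not (not T and T), Q):
            not (not T and T): β-rule — branch into not not T  //  not T.
              branch 1.2.2.1 (add not not T):
                ○ open, literals {Q=1, R=1, T=1}.
              branch 1.2.2.2 (add not T):
                ○ open, literals {Q=1, R=1, T=0}.
  branch 2 (add not ((((S or Q) and not Q) iff (not P or not Q)) or R), ((not T and T) iff Q)):
    not ((((S or Q) and not Q) iff (not P or not Q)) or R): α-rule — add not (((S or Q) and not Q) iff (not P or not Q)), not R.
    ((not T and T) iff Q): β-rule — branch into (not T and T), Q  //  not (not T and T), not Q.
      branch 2.1 (add (not T and T), Q):
        (not T and T): α-rule — add not T, T.
        × closes — contains both T and not T.
      branch 2.2 (add not (not T and T), not Q):
        not (((S or Q) and not Q) iff (not P or not Q)): β-rule — branch into ((S or Q) and not Q), not (not P or not Q)  //  not ((S or Q) and not Q), (not P or not Q).
          branch 2.2.1 (add ((S or Q) and not Q), not (not P or not Q)):
            ((S or Q) and not Q): α-rule — add (S or Q), not Q.
            not (not P or not Q): α-rule — add not not P, not not Q.
            × closes — contains both Q and not Q.
          branch 2.2.2 (add not ((S or Q) and not Q), (not P or not Q)):
            not (not T and T): β-rule — branch into not not T  //  not T.
              branch 2.2.2.1 (add not not T):
                not ((S or Q) and not Q): β-rule — branch into not (S or Q)  //  not not Q.
                  branch 2.2.2.1.1 (add not (S or Q)):
                    not (S or Q): α-rule — add not S, not Q.
                    (not P or not Q): β-rule — branch into not P  //  not Q.
                      branch 2.2.2.1.1.1 (add not P):
                        ○ open, literals {P=0, Q=0, R=0, S=0, T=1}.
                      branch 2.2.2.1.1.2 (add not Q):
                        ○ open, literals {Q=0, R=0, S=0, T=1}.
                  branch 2.2.2.1.2 (add not not Q):
                    × closes — contains both Q and not Q.
              branch 2.2.2.2 (add not T):
                not ((S or Q) and not Q): β-rule — branch into not (S or Q)  //  not not Q.
                  branch 2.2.2.2.1 (add not (S or Q)):
                    not (S or Q): α-rule — add not S, not Q.
                    (not P or not Q): β-rule — branch into not P  //  not Q.
                      branch 2.2.2.2.1.1 (add not P):
                        ○ open, literals {P=0, Q=0, R=0, S=0, T=0}.
                      branch 2.2.2.2.1.2 (add not Q):
                        ○ open, literals {Q=0, R=0, S=0, T=0}.
                  branch 2.2.2.2.2 (add not not Q):
                    × closes — contains both Q and not Q.
9 branches closed, 8 open.
An open branch gives a countermodel: P=1, Q=1, T=1 (unmentioned atoms arbitrary); under it the original formula is false.

Not valid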